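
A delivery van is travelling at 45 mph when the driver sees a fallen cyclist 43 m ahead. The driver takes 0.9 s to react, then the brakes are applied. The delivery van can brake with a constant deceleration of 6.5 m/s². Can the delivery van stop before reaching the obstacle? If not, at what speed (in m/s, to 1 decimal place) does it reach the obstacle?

No — it strikes the obstacle at 9.0 m/s

45 mph × 0.44704 = 20.1168 m/s.
Reaction distance = 20.1168 × 0.9 = 18.105 m.
Braking distance needed to stop: v²/(2a) = 404.686 / 13.000 = 31.130 m, so total needed = 18.105 + 31.130 = 49.235 m > 43 m — it cannot stop.
Distance remaining when braking begins: 43 − 18.105 = 24.895 m.
v² = v₀² − 2a·d = 404.686 − 2 × 6.500 × 24.895 = 81.051 m²/s².
v = √81.051 = 9.003 m/s.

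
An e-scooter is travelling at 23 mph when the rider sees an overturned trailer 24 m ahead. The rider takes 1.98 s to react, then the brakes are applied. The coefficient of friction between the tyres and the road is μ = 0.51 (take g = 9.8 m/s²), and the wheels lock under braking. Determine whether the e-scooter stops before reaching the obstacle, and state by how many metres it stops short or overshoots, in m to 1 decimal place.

23 mph × 0.44704 = 10.2819 m/s.
a = μg = 0.51 × 9.8 = 4.998 m/s².
Reaction distance = 10.2819 × 1.98 = 20.358 m.
Braking distance = v²/(2a) = 105.717 / 9.996 = 10.576 m.
Total stopping distance = 20.358 + 10.576 = 30.934 m, vs 24 m available — it cannot stop in time and overshoots by 30.934 − 24 = 6.934 m.

No — it overshoots by 6.9 m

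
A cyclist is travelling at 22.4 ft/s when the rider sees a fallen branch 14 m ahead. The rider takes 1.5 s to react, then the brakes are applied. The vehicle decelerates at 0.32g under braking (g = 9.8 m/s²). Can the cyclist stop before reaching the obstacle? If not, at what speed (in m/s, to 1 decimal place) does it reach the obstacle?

22.4 ft/s × 0.3048 = 6.8275 m/s.
a = 0.32 × 9.8 = 3.136 m/s².
Reaction distance = 6.8275 × 1.5 = 10.241 m.
Braking distance needed to stop: v²/(2a) = 46.615 / 6.272 = 7.432 m, so total needed = 10.241 + 7.432 = 17.673 m > 14 m — it cannot stop.
Distance remaining when braking begins: 14 − 10.241 = 3.759 m.
v² = v₀² − 2a·d = 46.615 − 2 × 3.136 × 3.759 = 23.039 m²/s².
v = √23.039 = 4.800 m/s.

No — it strikes the obstacle at 4.8 m/s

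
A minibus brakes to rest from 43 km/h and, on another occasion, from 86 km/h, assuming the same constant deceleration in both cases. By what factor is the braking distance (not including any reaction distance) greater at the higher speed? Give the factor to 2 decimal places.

Factor ≈ 4.00

Braking distance d = v²/(2a), so with a fixed, d ∝ v².
Factor = (86/43)² = 2.0000² = 4.0000.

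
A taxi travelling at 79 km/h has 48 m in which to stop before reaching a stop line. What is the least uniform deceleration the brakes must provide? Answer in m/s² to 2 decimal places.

Required deceleration ≈ 5.02 m/s²

79 km/h ÷ 3.6 = 21.9444 m/s.
v² = 2a·d ⇒ a = v²/(2d) = 21.9444² / (2 × 48.000) = 481.557 / 96.000 = 5.0162 m/s².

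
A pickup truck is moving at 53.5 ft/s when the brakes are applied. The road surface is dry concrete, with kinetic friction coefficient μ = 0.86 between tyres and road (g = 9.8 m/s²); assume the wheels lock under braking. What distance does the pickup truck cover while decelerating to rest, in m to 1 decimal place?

53.5 ft/s × 0.3048 = 16.3068 m/s.
a = μg = 0.86 × 9.8 = 8.428 m/s².
Braking distance = v²/(2a) = 16.3068² / (2 × 8.428) = 265.912 / 16.856 = 15.776 m.

Braking distance ≈ 15.8 m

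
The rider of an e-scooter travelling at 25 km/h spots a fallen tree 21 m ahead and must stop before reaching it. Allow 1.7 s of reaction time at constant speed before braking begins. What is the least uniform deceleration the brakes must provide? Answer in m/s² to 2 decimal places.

25 km/h ÷ 3.6 = 6.9444 m/s.
Distance covered during reaction = 6.9444 × 1.7 = 11.805 m.
Distance available for braking: 21 − 11.805 = 9.195 m.
v² = 2a·d ⇒ a = v²/(2d) = 6.9444² / (2 × 9.195) = 48.225 / 18.390 = 2.6223 m/s².

Required deceleration ≈ 2.62 m/s²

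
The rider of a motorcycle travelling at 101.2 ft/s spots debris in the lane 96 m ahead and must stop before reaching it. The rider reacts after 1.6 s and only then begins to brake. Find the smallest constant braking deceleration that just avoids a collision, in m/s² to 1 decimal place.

Required deceleration ≈ 10.2 m/s²

101.2 ft/s × 0.3048 = 30.8458 m/s.
Distance covered during reaction = 30.8458 × 1.6 = 49.353 m.
Distance available for braking: 96 − 49.353 = 46.647 m.
v² = 2a·d ⇒ a = v²/(2d) = 30.8458² / (2 × 46.647) = 951.463 / 93.294 = 10.1985 m/s².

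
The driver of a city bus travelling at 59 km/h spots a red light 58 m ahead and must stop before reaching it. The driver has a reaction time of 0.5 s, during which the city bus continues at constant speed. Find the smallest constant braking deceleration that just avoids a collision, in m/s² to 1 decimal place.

Required deceleration ≈ 2.7 m/s²

59 km/h ÷ 3.6 = 16.3889 m/s.
Distance covered during reaction = 16.3889 × 0.5 = 8.194 m.
Distance available for braking: 58 − 8.194 = 49.806 m.
v² = 2a·d ⇒ a = v²/(2d) = 16.3889² / (2 × 49.806) = 268.596 / 99.612 = 2.6964 m/s².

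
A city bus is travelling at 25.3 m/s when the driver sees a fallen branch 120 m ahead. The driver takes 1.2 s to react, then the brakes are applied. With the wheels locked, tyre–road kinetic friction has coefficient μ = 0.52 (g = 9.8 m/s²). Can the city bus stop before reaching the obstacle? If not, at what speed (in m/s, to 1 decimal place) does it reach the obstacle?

Yes — it stops about 26.8 m short of the obstacle, so it never reaches it

a = μg = 0.52 × 9.8 = 5.096 m/s².
Reaction distance = 25.3000 × 1.2 = 30.360 m.
Braking distance = v²/(2a) = 640.090 / 10.192 = 62.803 m.
Total stopping distance = 30.360 + 62.803 = 93.163 m, vs 120 m available — it stops with 120 − 93.163 = 26.837 m to spare.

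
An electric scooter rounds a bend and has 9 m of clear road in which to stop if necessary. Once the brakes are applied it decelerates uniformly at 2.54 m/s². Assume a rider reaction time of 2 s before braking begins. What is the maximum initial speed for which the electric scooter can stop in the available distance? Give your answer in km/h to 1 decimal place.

Stopping distance: v·t_r + v²/(2a) = 9 with t_r = 2 s and a = 2.540 m/s².
So v² + 10.160 v − 45.72 = 0.
Positive root: v = −a·t_r + √((a·t_r)² + 2a·d) = −5.080 + √(25.806 + 45.72) = 3.3773 m/s.
3.3773 m/s × 3.6 = 12.158 km/h.

Maximum speed ≈ 12.2 km/h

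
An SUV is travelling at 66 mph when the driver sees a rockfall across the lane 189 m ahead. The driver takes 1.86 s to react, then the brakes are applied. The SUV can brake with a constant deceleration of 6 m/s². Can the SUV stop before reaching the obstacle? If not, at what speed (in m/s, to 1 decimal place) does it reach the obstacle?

66 mph × 0.44704 = 29.5046 m/s.
Reaction distance = 29.5046 × 1.86 = 54.879 m.
Braking distance = v²/(2a) = 870.521 / 12.000 = 72.543 m.
Total stopping distance = 54.879 + 72.543 = 127.422 m, vs 189 m available — it stops with 189 − 127.422 = 61.578 m to spare.

Yes — it stops about 61.6 m short of the obstacle, so it never reaches it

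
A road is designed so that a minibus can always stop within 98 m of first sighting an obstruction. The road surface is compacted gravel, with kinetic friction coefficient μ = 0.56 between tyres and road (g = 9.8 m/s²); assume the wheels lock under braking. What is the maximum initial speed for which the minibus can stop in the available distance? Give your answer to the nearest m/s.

Maximum speed ≈ 33 m/s

a = μg = 0.56 × 9.8 = 5.488 m/s².
v²/(2a) = d ⇒ v = √(2 × 5.488 × 98) = √1075.65 = 32.7971 m/s.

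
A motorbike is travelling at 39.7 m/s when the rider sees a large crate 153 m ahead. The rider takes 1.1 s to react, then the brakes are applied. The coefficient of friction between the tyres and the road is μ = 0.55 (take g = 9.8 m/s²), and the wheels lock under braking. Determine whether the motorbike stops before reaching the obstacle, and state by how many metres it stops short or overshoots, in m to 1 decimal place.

No — it overshoots by 36.9 m

a = μg = 0.55 × 9.8 = 5.390 m/s².
Reaction distance = 39.7000 × 1.1 = 43.670 m.
Braking distance = v²/(2a) = 1576.090 / 10.780 = 146.205 m.
Total stopping distance = 43.670 + 146.205 = 189.875 m, vs 153 m available — it cannot stop in time and overshoots by 189.875 − 153 = 36.875 m.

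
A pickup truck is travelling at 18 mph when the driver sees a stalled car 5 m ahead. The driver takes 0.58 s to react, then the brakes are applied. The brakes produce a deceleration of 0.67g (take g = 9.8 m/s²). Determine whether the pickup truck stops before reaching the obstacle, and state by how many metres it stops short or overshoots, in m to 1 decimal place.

18 mph × 0.44704 = 8.0467 m/s.
a = 0.67 × 9.8 = 6.566 m/s².
Reaction distance = 8.0467 × 0.58 = 4.667 m.
Braking distance = v²/(2a) = 64.749 / 13.132 = 4.931 m.
Total stopping distance = 4.667 + 4.931 = 9.598 m, vs 5 m available — it cannot stop in time and overshoots by 9.598 − 5 = 4.598 m.

No — it overshoots by 4.6 m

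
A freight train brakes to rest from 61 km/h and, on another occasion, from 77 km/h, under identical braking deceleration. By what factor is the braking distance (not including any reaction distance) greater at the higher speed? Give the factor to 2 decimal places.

Braking distance d = v²/(2a), so with a fixed, d ∝ v².
Factor = (77/61)² = 1.2623² = 1.5934.

Factor ≈ 1.59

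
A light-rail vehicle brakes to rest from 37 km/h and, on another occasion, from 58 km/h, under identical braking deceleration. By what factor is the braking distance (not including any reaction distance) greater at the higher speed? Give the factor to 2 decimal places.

Factor ≈ 2.46

Braking distance d = v²/(2a), so with a fixed, d ∝ v².
Factor = (58/37)² = 1.5676² = 2.4574.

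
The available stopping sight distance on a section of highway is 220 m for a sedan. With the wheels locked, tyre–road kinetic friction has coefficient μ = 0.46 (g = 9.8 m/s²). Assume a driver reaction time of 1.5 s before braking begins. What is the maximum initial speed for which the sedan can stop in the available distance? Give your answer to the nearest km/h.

Maximum speed ≈ 138 km/h

a = μg = 0.46 × 9.8 = 4.508 m/s².
Stopping distance: v·t_r + v²/(2a) = 220 with t_r = 1.5 s and a = 4.508 m/s².
So v² + 13.524 v − 1983.52 = 0.
Positive root: v = −a·t_r + √((a·t_r)² + 2a·d) = −6.762 + √(45.725 + 1983.52) = 38.2851 m/s.
38.2851 m/s × 3.6 = 137.826 km/h.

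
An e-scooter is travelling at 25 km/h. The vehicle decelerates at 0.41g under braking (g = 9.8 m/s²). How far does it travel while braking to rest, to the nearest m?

25 km/h ÷ 3.6 = 6.9444 m/s.
a = 0.41 × 9.8 = 4.018 m/s².
Braking distance = v²/(2a) = 6.9444² / (2 × 4.018) = 48.225 / 8.036 = 6.001 m.

Braking distance ≈ 6 m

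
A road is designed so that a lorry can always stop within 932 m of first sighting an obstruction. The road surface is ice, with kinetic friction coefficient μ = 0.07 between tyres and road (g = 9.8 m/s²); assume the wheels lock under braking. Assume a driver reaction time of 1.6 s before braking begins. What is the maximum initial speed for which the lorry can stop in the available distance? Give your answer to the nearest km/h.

Maximum speed ≈ 125 km/h

a = μg = 0.07 × 9.8 = 0.686 m/s².
Stopping distance: v·t_r + v²/(2a) = 932 with t_r = 1.6 s and a = 0.686 m/s².
So v² + 2.195 v − 1278.70 = 0.
Positive root: v = −a·t_r + √((a·t_r)² + 2a·d) = −1.098 + √(1.206 + 1278.70) = 34.6778 m/s.
34.6778 m/s × 3.6 = 124.840 km/h.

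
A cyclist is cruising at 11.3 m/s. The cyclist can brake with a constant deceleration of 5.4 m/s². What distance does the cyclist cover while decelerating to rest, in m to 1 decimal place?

Braking distance = v²/(2a) = 11.3000² / (2 × 5.400) = 127.690 / 10.800 = 11.823 m.

Braking distance ≈ 11.8 m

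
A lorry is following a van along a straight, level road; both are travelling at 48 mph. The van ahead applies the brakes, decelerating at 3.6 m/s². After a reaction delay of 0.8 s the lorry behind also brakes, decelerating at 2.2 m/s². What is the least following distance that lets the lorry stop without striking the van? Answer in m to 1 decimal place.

48 mph × 0.44704 = 21.4579 m/s.
Leader travels v²/(2a_L) = 460.441 / 7.200 = 63.950 m before stopping.
Follower covers v·t_r = 21.4579 × 0.8 = 17.166 m while reacting, then v²/(2a_F) = 460.441 / 4.400 = 104.646 m while braking, for a total of 17.166 + 104.646 = 121.812 m.
Since a_F ≤ a_L and the follower starts braking later, the follower is never slower than the leader, so the closest approach is when both have stopped.
Minimum gap = 121.812 − 63.950 = 57.862 m.

Minimum gap ≈ 57.9 m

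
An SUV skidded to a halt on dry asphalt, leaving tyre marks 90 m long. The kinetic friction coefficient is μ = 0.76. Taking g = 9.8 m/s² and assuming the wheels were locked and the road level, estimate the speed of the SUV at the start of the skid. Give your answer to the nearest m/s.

Deceleration a = μg = 0.76 × 9.8 = 7.448 m/s².
v = √(2a·d) = √(2 × 7.448 × 90) = √1340.640 = 36.6148 m/s.

Initial speed ≈ 37 m/s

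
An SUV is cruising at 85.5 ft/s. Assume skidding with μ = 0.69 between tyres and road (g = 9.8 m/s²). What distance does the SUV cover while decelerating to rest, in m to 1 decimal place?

85.5 ft/s × 0.3048 = 26.0604 m/s.
a = μg = 0.69 × 9.8 = 6.762 m/s².
Braking distance = v²/(2a) = 26.0604² / (2 × 6.762) = 679.144 / 13.524 = 50.218 m.

Braking distance ≈ 50.2 m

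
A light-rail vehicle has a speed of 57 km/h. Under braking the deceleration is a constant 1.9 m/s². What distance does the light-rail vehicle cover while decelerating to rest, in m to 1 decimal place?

Braking distance ≈ 66.0 m

57 km/h ÷ 3.6 = 15.8333 m/s.
Braking distance = v²/(2a) = 15.8333² / (2 × 1.900) = 250.693 / 3.800 = 65.972 m.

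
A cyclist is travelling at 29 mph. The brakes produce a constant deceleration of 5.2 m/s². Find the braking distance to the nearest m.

29 mph × 0.44704 = 12.9642 m/s.
Braking distance = v²/(2a) = 12.9642² / (2 × 5.200) = 168.070 / 10.400 = 16.161 m.

Braking distance ≈ 16 m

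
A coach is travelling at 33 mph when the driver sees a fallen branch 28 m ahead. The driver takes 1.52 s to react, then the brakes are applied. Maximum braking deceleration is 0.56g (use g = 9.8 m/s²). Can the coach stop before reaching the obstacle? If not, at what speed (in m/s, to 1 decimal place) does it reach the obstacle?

No — it strikes the obstacle at 12.5 m/s

33 mph × 0.44704 = 14.7523 m/s.
a = 0.56 × 9.8 = 5.488 m/s².
Reaction distance = 14.7523 × 1.52 = 22.423 m.
Braking distance needed to stop: v²/(2a) = 217.630 / 10.976 = 19.828 m, so total needed = 22.423 + 19.828 = 42.251 m > 28 m — it cannot stop.
Distance remaining when braking begins: 28 − 22.423 = 5.577 m.
v² = v₀² − 2a·d = 217.630 − 2 × 5.488 × 5.577 = 156.417 m²/s².
v = √156.417 = 12.507 m/s.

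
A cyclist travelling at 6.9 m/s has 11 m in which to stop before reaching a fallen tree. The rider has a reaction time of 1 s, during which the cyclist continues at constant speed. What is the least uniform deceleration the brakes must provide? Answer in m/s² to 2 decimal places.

Required deceleration ≈ 5.81 m/s²

Distance covered during reaction = 6.9000 × 1 = 6.900 m.
Distance available for braking: 11 − 6.900 = 4.100 m.
v² = 2a·d ⇒ a = v²/(2d) = 6.9000² / (2 × 4.100) = 47.610 / 8.200 = 5.8061 m/s².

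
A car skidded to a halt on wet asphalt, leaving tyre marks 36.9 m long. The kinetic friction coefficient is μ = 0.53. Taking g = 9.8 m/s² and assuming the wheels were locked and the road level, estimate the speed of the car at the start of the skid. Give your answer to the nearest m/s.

Deceleration a = μg = 0.53 × 9.8 = 5.194 m/s².
v = √(2a·d) = √(2 × 5.194 × 36.9) = √383.317 = 19.5785 m/s.

Initial speed ≈ 20 m/s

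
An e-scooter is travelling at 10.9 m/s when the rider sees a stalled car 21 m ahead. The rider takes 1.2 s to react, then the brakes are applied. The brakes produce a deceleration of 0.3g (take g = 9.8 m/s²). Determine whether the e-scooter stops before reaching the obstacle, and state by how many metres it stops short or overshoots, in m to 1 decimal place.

a = 0.3 × 9.8 = 2.940 m/s².
Reaction distance = 10.9000 × 1.2 = 13.080 m.
Braking distance = v²/(2a) = 118.810 / 5.880 = 20.206 m.
Total stopping distance = 13.080 + 20.206 = 33.286 m, vs 21 m available — it cannot stop in time and overshoots by 33.286 − 21 = 12.286 m.

No — it overshoots by 12.3 m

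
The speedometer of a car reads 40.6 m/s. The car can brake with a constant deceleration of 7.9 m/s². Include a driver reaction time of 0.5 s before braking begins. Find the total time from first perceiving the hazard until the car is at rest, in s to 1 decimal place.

Braking time = v/a = 40.6000 / 7.900 = 5.139 s.
Total = 0.5 + 5.139 = 5.639 s.

Total time ≈ 5.6 s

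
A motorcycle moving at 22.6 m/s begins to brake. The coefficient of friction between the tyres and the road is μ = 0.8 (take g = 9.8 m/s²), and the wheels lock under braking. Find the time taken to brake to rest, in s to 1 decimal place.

Braking time ≈ 2.9 s

a = μg = 0.8 × 9.8 = 7.840 m/s².
Braking time = v/a = 22.6000 / 7.840 = 2.883 s.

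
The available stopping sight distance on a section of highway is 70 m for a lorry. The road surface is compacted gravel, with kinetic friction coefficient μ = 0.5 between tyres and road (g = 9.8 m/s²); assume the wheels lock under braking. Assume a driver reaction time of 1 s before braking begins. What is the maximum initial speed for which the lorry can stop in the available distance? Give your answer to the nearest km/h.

Maximum speed ≈ 78 km/h

a = μg = 0.5 × 9.8 = 4.900 m/s².
Stopping distance: v·t_r + v²/(2a) = 70 with t_r = 1 s and a = 4.900 m/s².
So v² + 9.800 v − 686.00 = 0.
Positive root: v = −a·t_r + √((a·t_r)² + 2a·d) = −4.900 + √(24.010 + 686.00) = 21.7460 m/s.
21.7460 m/s × 3.6 = 78.286 km/h.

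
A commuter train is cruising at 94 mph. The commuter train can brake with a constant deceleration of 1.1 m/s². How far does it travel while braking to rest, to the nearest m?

94 mph × 0.44704 = 42.0218 m/s.
Braking distance = v²/(2a) = 42.0218² / (2 × 1.100) = 1765.832 / 2.200 = 802.651 m.

Braking distance ≈ 803 m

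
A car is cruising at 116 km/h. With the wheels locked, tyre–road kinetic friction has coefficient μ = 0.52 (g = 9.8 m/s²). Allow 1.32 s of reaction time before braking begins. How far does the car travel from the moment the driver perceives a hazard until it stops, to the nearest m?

Total stopping distance ≈ 144 m

116 km/h ÷ 3.6 = 32.2222 m/s.
a = μg = 0.52 × 9.8 = 5.096 m/s².
Reaction distance = v·t_r = 32.2222 × 1.32 = 42.533 m.
Braking distance = v²/(2a) = 32.2222² / (2 × 5.096) = 1038.270 / 10.192 = 101.871 m.
Total = 42.533 + 101.871 = 144.404 m.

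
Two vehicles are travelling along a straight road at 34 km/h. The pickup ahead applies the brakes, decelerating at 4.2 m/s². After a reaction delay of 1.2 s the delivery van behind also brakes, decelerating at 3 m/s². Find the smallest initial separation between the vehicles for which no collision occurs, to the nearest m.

Minimum gap ≈ 16 m

34 km/h ÷ 3.6 = 9.4444 m/s.
Leader travels v²/(2a_L) = 89.197 / 8.400 = 10.619 m before stopping.
Follower covers v·t_r = 9.4444 × 1.2 = 11.333 m while reacting, then v²/(2a_F) = 89.197 / 6.000 = 14.866 m while braking, for a total of 11.333 + 14.866 = 26.199 m.
Since a_F ≤ a_L and the follower starts braking later, the follower is never slower than the leader, so the closest approach is when both have stopped.
Minimum gap = 26.199 − 10.619 = 15.580 m.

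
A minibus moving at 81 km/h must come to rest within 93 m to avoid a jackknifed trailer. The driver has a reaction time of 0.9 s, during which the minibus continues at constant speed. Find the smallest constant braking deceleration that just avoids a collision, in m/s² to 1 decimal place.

81 km/h ÷ 3.6 = 22.5000 m/s.
Distance covered during reaction = 22.5000 × 0.9 = 20.250 m.
Distance available for braking: 93 − 20.250 = 72.750 m.
v² = 2a·d ⇒ a = v²/(2d) = 22.5000² / (2 × 72.750) = 506.250 / 145.500 = 3.4794 m/s².

Required deceleration ≈ 3.5 m/s²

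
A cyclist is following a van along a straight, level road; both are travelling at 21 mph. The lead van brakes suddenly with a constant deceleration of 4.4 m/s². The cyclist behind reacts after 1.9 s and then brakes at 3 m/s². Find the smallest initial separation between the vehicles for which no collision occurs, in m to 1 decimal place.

21 mph × 0.44704 = 9.3878 m/s.
Leader travels v²/(2a_L) = 88.131 / 8.800 = 10.015 m before stopping.
Follower covers v·t_r = 9.3878 × 1.9 = 17.837 m while reacting, then v²/(2a_F) = 88.131 / 6.000 = 14.688 m while braking, for a total of 17.837 + 14.688 = 32.525 m.
Since a_F ≤ a_L and the follower starts braking later, the follower is never slower than the leader, so the closest approach is when both have stopped.
Minimum gap = 32.525 − 10.015 = 22.510 m.

Minimum gap ≈ 22.5 m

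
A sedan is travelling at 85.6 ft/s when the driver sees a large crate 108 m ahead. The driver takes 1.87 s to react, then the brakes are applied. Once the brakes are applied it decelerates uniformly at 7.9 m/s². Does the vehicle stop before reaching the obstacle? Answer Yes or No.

Yes

85.6 ft/s × 0.3048 = 26.0909 m/s.
Reaction distance = 26.0909 × 1.87 = 48.790 m.
Braking distance = v²/(2a) = 680.735 / 15.800 = 43.084 m.
Total stopping distance = 48.790 + 43.084 = 91.874 m, vs 108 m available — it stops with 108 − 91.874 = 16.126 m to spare.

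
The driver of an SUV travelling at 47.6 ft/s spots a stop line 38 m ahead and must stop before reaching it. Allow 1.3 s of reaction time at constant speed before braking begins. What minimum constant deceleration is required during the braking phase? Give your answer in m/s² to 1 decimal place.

Required deceleration ≈ 5.5 m/s²

47.6 ft/s × 0.3048 = 14.5085 m/s.
Distance covered during reaction = 14.5085 × 1.3 = 18.861 m.
Distance available for braking: 38 − 18.861 = 19.139 m.
v² = 2a·d ⇒ a = v²/(2d) = 14.5085² / (2 × 19.139) = 210.497 / 38.278 = 5.4992 m/s².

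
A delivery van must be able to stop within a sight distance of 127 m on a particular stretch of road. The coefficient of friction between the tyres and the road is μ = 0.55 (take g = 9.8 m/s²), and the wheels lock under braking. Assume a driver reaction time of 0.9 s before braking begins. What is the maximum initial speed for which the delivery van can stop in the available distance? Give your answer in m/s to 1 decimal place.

a = μg = 0.55 × 9.8 = 5.390 m/s².
Stopping distance: v·t_r + v²/(2a) = 127 with t_r = 0.9 s and a = 5.390 m/s².
So v² + 9.702 v − 1369.06 = 0.
Positive root: v = −a·t_r + √((a·t_r)² + 2a·d) = −4.851 + √(23.532 + 1369.06) = 32.4664 m/s.

Maximum speed ≈ 32.5 m/s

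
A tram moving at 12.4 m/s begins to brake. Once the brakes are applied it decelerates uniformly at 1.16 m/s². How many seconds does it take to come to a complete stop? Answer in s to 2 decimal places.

Braking time = v/a = 12.4000 / 1.160 = 10.690 s.

Braking time ≈ 10.69 s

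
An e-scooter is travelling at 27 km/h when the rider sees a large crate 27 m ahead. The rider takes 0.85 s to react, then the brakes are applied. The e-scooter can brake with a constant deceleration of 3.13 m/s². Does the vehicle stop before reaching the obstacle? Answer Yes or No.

27 km/h ÷ 3.6 = 7.5000 m/s.
Reaction distance = 7.5000 × 0.85 = 6.375 m.
Braking distance = v²/(2a) = 56.250 / 6.260 = 8.986 m.
Total stopping distance = 6.375 + 8.986 = 15.361 m, vs 27 m available — it stops with 27 − 15.361 = 11.639 m to spare.

Yes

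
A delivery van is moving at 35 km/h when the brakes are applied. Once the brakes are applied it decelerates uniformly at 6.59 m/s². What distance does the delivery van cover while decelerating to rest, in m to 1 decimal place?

35 km/h ÷ 3.6 = 9.7222 m/s.
Braking distance = v²/(2a) = 9.7222² / (2 × 6.590) = 94.521 / 13.180 = 7.172 m.

Braking distance ≈ 7.2 m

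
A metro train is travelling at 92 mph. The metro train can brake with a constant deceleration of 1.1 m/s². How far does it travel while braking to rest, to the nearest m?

92 mph × 0.44704 = 41.1277 m/s.
Braking distance = v²/(2a) = 41.1277² / (2 × 1.100) = 1691.488 / 2.200 = 768.858 m.

Braking distance ≈ 769 m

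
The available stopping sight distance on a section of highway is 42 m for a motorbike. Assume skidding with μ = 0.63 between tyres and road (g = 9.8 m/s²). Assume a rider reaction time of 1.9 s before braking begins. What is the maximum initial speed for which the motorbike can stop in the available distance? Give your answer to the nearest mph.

Maximum speed ≈ 31 mph

a = μg = 0.63 × 9.8 = 6.174 m/s².
Stopping distance: v·t_r + v²/(2a) = 42 with t_r = 1.9 s and a = 6.174 m/s².
So v² + 23.461 v − 518.62 = 0.
Positive root: v = −a·t_r + √((a·t_r)² + 2a·d) = −11.731 + √(137.616 + 518.62) = 13.8861 m/s.
13.8861 m/s ÷ 0.44704 = 31.062 mph.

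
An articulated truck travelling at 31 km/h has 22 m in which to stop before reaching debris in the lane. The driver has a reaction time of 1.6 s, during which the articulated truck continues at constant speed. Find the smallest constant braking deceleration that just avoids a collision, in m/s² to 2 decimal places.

31 km/h ÷ 3.6 = 8.6111 m/s.
Distance covered during reaction = 8.6111 × 1.6 = 13.778 m.
Distance available for braking: 22 − 13.778 = 8.222 m.
v² = 2a·d ⇒ a = v²/(2d) = 8.6111² / (2 × 8.222) = 74.151 / 16.444 = 4.5093 m/s².

Required deceleration ≈ 4.51 m/s²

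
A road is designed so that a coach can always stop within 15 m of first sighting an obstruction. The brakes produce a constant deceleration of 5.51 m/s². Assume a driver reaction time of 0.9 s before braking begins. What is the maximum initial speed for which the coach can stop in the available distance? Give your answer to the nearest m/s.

Stopping distance: v·t_r + v²/(2a) = 15 with t_r = 0.9 s and a = 5.510 m/s².
So v² + 9.918 v − 165.30 = 0.
Positive root: v = −a·t_r + √((a·t_r)² + 2a·d) = −4.959 + √(24.592 + 165.30) = 8.8211 m/s.

Maximum speed ≈ 9 m/s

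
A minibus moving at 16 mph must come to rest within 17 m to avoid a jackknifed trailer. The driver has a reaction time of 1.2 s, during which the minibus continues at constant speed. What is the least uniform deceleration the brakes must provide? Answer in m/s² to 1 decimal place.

Required deceleration ≈ 3.0 m/s²

16 mph × 0.44704 = 7.1526 m/s.
Distance covered during reaction = 7.1526 × 1.2 = 8.583 m.
Distance available for braking: 17 − 8.583 = 8.417 m.
v² = 2a·d ⇒ a = v²/(2d) = 7.1526² / (2 × 8.417) = 51.160 / 16.834 = 3.0391 m/s².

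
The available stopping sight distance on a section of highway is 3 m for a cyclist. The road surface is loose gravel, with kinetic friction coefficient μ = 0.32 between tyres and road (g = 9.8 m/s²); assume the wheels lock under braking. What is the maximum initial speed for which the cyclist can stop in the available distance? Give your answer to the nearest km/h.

a = μg = 0.32 × 9.8 = 3.136 m/s².
v²/(2a) = d ⇒ v = √(2 × 3.136 × 3) = √18.82 = 4.3382 m/s.
4.3382 m/s × 3.6 = 15.618 km/h.

Maximum speed ≈ 16 km/h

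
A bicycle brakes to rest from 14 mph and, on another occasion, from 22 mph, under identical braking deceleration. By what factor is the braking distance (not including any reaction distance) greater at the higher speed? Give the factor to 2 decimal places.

Factor ≈ 2.47

Braking distance d = v²/(2a), so with a fixed, d ∝ v².
Factor = (22/14)² = 1.5714² = 2.4693.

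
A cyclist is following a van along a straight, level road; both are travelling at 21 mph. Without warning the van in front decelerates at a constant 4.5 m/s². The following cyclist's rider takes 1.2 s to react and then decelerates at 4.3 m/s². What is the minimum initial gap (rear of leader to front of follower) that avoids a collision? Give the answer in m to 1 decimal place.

Minimum gap ≈ 11.7 m

21 mph × 0.44704 = 9.3878 m/s.
Leader travels v²/(2a_L) = 88.131 / 9.000 = 9.792 m before stopping.
Follower covers v·t_r = 9.3878 × 1.2 = 11.265 m while reacting, then v²/(2a_F) = 88.131 / 8.600 = 10.248 m while braking, for a total of 11.265 + 10.248 = 21.513 m.
Since a_F ≤ a_L and the follower starts braking later, the follower is never slower than the leader, so the closest approach is when both have stopped.
Minimum gap = 21.513 − 9.792 = 11.721 m.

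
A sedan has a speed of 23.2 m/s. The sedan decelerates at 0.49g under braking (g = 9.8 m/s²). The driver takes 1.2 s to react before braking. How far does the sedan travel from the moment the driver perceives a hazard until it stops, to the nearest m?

a = 0.49 × 9.8 = 4.802 m/s².
Reaction distance = v·t_r = 23.2000 × 1.2 = 27.840 m.
Braking distance = v²/(2a) = 23.2000² / (2 × 4.802) = 538.240 / 9.604 = 56.043 m.
Total = 27.840 + 56.043 = 83.883 m.

Total stopping distance ≈ 84 m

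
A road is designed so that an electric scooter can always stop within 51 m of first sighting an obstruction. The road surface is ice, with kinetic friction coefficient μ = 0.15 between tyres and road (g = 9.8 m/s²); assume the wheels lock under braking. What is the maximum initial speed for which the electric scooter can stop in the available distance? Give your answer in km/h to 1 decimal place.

a = μg = 0.15 × 9.8 = 1.470 m/s².
v²/(2a) = d ⇒ v = √(2 × 1.470 × 51) = √149.94 = 12.2450 m/s.
12.2450 m/s × 3.6 = 44.082 km/h.

Maximum speed ≈ 44.1 km/h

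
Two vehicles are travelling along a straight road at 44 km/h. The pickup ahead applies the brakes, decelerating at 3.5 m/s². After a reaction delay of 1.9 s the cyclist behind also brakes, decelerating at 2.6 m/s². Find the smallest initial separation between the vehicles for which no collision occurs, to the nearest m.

44 km/h ÷ 3.6 = 12.2222 m/s.
Leader travels v²/(2a_L) = 149.382 / 7.000 = 21.340 m before stopping.
Follower covers v·t_r = 12.2222 × 1.9 = 23.222 m while reacting, then v²/(2a_F) = 149.382 / 5.200 = 28.727 m while braking, for a total of 23.222 + 28.727 = 51.949 m.
Since a_F ≤ a_L and the follower starts braking later, the follower is never slower than the leader, so the closest approach is when both have stopped.
Minimum gap = 51.949 − 21.340 = 30.609 m.

Minimum gap ≈ 31 m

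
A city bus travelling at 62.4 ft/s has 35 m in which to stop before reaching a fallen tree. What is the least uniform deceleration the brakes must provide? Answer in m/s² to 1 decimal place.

62.4 ft/s × 0.3048 = 19.0195 m/s.
v² = 2a·d ⇒ a = v²/(2d) = 19.0195² / (2 × 35.000) = 361.741 / 70.000 = 5.1677 m/s².

Required deceleration ≈ 5.2 m/s²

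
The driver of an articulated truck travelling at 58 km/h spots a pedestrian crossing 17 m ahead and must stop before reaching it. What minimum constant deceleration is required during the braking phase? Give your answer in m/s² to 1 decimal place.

Required deceleration ≈ 7.6 m/s²

58 km/h ÷ 3.6 = 16.1111 m/s.
v² = 2a·d ⇒ a = v²/(2d) = 16.1111² / (2 × 17.000) = 259.568 / 34.000 = 7.6344 m/s².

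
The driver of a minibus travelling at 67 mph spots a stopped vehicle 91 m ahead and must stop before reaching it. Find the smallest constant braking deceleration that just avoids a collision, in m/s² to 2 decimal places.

Required deceleration ≈ 4.93 m/s²

67 mph × 0.44704 = 29.9517 m/s.
v² = 2a·d ⇒ a = v²/(2d) = 29.9517² / (2 × 91.000) = 897.104 / 182.000 = 4.9291 m/s².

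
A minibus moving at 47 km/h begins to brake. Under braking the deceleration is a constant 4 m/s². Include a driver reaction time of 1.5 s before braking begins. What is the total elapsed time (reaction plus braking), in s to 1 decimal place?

47 km/h ÷ 3.6 = 13.0556 m/s.
Braking time = v/a = 13.0556 / 4.000 = 3.264 s.
Total = 1.5 + 3.264 = 4.764 s.

Total time ≈ 4.8 s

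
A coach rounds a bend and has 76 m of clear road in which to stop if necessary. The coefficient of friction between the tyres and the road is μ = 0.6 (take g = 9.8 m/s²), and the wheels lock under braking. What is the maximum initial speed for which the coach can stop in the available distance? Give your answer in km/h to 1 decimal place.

Maximum speed ≈ 107.6 km/h

a = μg = 0.6 × 9.8 = 5.880 m/s².
v²/(2a) = d ⇒ v = √(2 × 5.880 × 76) = √893.76 = 29.8958 m/s.
29.8958 m/s × 3.6 = 107.625 km/h.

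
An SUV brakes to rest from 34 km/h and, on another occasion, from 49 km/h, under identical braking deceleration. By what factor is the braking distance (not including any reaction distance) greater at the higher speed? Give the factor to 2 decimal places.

Braking distance d = v²/(2a), so with a fixed, d ∝ v².
Factor = (49/34)² = 1.4412² = 2.0771.

Factor ≈ 2.08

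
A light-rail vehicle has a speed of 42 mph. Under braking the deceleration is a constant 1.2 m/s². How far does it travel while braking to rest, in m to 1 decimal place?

Braking distance ≈ 146.9 m

42 mph × 0.44704 = 18.7757 m/s.
Braking distance = v²/(2a) = 18.7757² / (2 × 1.200) = 352.527 / 2.400 = 146.886 m.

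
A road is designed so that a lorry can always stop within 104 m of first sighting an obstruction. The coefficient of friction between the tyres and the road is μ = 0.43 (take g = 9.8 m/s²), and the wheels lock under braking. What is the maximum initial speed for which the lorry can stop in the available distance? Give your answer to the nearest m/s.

a = μg = 0.43 × 9.8 = 4.214 m/s².
v²/(2a) = d ⇒ v = √(2 × 4.214 × 104) = √876.51 = 29.6059 m/s.

Maximum speed ≈ 30 m/s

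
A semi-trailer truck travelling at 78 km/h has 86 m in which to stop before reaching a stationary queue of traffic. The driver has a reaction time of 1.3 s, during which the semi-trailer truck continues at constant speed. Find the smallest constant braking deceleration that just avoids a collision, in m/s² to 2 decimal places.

78 km/h ÷ 3.6 = 21.6667 m/s.
Distance covered during reaction = 21.6667 × 1.3 = 28.167 m.
Distance available for braking: 86 − 28.167 = 57.833 m.
v² = 2a·d ⇒ a = v²/(2d) = 21.6667² / (2 × 57.833) = 469.446 / 115.666 = 4.0586 m/s².

Required deceleration ≈ 4.06 m/s²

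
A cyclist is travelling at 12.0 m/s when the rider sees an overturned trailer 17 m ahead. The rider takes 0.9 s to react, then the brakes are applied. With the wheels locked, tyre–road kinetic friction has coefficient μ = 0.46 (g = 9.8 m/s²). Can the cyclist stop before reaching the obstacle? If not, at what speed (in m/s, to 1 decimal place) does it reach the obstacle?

a = μg = 0.46 × 9.8 = 4.508 m/s².
Reaction distance = 12.0000 × 0.9 = 10.800 m.
Braking distance needed to stop: v²/(2a) = 144.000 / 9.016 = 15.972 m, so total needed = 10.800 + 15.972 = 26.772 m > 17 m — it cannot stop.
Distance remaining when braking begins: 17 − 10.800 = 6.200 m.
v² = v₀² − 2a·d = 144.000 − 2 × 4.508 × 6.200 = 88.101 m²/s².
v = √88.101 = 9.386 m/s.

No — it strikes the obstacle at 9.4 m/s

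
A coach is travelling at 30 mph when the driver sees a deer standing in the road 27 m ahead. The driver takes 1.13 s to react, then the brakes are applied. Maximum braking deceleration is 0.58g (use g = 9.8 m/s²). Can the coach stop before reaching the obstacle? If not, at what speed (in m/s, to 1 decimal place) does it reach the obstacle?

30 mph × 0.44704 = 13.4112 m/s.
a = 0.58 × 9.8 = 5.684 m/s².
Reaction distance = 13.4112 × 1.13 = 15.155 m.
Braking distance needed to stop: v²/(2a) = 179.860 / 11.368 = 15.822 m, so total needed = 15.155 + 15.822 = 30.977 m > 27 m — it cannot stop.
Distance remaining when braking begins: 27 − 15.155 = 11.845 m.
v² = v₀² − 2a·d = 179.860 − 2 × 5.684 × 11.845 = 45.206 m²/s².
v = √45.206 = 6.724 m/s.

No — it strikes the obstacle at 6.7 m/s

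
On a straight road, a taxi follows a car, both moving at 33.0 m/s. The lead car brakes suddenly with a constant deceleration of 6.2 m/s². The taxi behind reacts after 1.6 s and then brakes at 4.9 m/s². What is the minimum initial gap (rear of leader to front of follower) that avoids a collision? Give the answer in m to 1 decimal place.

Leader travels v²/(2a_L) = 1089.000 / 12.400 = 87.823 m before stopping.
Follower covers v·t_r = 33.0000 × 1.6 = 52.800 m while reacting, then v²/(2a_F) = 1089.000 / 9.800 = 111.122 m while braking, for a total of 52.800 + 111.122 = 163.922 m.
Since a_F ≤ a_L and the follower starts braking later, the follower is never slower than the leader, so the closest approach is when both have stopped.
Minimum gap = 163.922 − 87.823 = 76.099 m.

Minimum gap ≈ 76.1 m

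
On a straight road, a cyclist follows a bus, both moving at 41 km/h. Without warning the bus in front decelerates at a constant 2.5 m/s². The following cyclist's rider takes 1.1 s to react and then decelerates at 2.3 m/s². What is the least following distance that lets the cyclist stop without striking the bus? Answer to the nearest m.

Minimum gap ≈ 15 m

41 km/h ÷ 3.6 = 11.3889 m/s.
Leader travels v²/(2a_L) = 129.707 / 5.000 = 25.941 m before stopping.
Follower covers v·t_r = 11.3889 × 1.1 = 12.528 m while reacting, then v²/(2a_F) = 129.707 / 4.600 = 28.197 m while braking, for a total of 12.528 + 28.197 = 40.725 m.
Since a_F ≤ a_L and the follower starts braking later, the follower is never slower than the leader, so the closest approach is when both have stopped.
Minimum gap = 40.725 − 25.941 = 14.784 m.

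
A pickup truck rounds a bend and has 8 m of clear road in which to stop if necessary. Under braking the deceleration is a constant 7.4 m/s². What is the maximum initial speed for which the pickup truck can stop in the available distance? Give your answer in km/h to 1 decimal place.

Maximum speed ≈ 39.2 km/h

v²/(2a) = d ⇒ v = √(2 × 7.400 × 8) = √118.40 = 10.8812 m/s.
10.8812 m/s × 3.6 = 39.172 km/h.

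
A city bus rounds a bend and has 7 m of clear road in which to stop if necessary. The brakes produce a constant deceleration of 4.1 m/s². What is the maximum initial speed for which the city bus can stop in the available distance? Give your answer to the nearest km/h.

v²/(2a) = d ⇒ v = √(2 × 4.100 × 7) = √57.40 = 7.5763 m/s.
7.5763 m/s × 3.6 = 27.275 km/h.

Maximum speed ≈ 27 km/h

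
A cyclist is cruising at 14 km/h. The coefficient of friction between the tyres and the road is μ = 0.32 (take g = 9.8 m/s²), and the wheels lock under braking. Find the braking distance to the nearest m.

Braking distance ≈ 2 m

14 km/h ÷ 3.6 = 3.8889 m/s.
a = μg = 0.32 × 9.8 = 3.136 m/s².
Braking distance = v²/(2a) = 3.8889² / (2 × 3.136) = 15.124 / 6.272 = 2.411 m.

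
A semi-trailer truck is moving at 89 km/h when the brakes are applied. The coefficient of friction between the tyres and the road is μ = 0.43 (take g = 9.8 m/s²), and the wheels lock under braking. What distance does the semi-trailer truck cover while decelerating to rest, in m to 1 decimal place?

89 km/h ÷ 3.6 = 24.7222 m/s.
a = μg = 0.43 × 9.8 = 4.214 m/s².
Braking distance = v²/(2a) = 24.7222² / (2 × 4.214) = 611.187 / 8.428 = 72.519 m.

Braking distance ≈ 72.5 m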